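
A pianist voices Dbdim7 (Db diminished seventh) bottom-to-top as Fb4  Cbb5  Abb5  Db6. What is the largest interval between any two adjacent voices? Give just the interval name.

major sixth

Adjacent intervals: Fb4→Cbb5 = diminished fifth; Cbb5→Abb5 = major sixth; Abb5→Db6 = augmented fourth.
The largest is Cbb5 to Abb5, a major sixth (9 semitones).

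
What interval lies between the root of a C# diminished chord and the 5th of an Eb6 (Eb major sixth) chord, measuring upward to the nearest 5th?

diminished 7th

C# diminished has C# as its root, and Eb6 (Eb major sixth) has Bb as its 5th.
7 letter names make it a seventh; at 9 semitones (a whole step narrower than major) the quality is diminished.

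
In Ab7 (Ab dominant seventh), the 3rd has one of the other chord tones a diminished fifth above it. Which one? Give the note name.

Gb

Ab7 is spelled Ab C Eb Gb.
The 3rd is C. A diminished fifth above C is Gb.
Gb is the chord's 7th.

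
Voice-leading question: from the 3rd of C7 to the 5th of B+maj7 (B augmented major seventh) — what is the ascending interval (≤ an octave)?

C7 has E as its 3rd, and B+maj7 (B augmented major seventh) has F## as its 5th.
E up to F## is 3 semitones, a half step wider than a major second, so the interval is augmented.

augmented second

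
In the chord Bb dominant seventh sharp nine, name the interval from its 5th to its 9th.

Bb dominant seventh sharp nine is spelled Bb–D–F–Ab–C#.
5th = F; 9th = C#.
5 letter names make it a fifth; at 8 semitones (a half step wider than perfect) the quality is augmented.

augmented 5th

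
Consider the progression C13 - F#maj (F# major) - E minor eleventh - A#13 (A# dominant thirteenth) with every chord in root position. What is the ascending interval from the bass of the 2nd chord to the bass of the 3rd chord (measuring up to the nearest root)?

minor seventh

The roots are F# and E.
F# up to E is 10 semitones, a half step narrower than a major seventh, so the interval is minor.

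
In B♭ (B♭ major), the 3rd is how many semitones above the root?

The chord tones of B♭ major are B♭–D–F.
B♭ to D is a major third: 4 semitones.

4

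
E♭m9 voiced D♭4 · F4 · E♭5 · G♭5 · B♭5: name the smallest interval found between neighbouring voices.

Adjacent intervals: D♭4→F4 = major third; F4→E♭5 = minor seventh; E♭5→G♭5 = minor third; G♭5→B♭5 = major third.
The smallest is E♭5 to G♭5, a minor third (3 semitones).

m3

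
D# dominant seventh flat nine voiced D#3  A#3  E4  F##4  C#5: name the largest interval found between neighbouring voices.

Adjacent intervals: D#3→A#3 = perfect fifth; A#3→E4 = diminished fifth; E4→F##4 = augmented second; F##4→C#5 = diminished fifth.
The largest is D#3 to A#3, a perfect fifth (7 semitones).

perfect fifth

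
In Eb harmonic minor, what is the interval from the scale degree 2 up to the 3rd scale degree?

Spelling Eb harmonic minor: Eb F Gb Ab Bb Cb D.
Scale degree 2 = F; 3rd scale degree = Gb.
2 letter names make it a second; at 1 semitone (a half step narrower than major) the quality is minor.

minor second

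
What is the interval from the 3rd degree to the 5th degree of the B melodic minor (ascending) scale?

Spelling the B melodic minor (ascending) scale: B C# D E F# G# A#.
So we need the interval from D up to F#.
Counting 3 letters and 4 half steps from D gives a major third.

M3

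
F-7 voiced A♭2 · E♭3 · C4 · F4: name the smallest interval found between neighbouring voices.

P4

Adjacent intervals: A♭2→E♭3 = perfect fifth; E♭3→C4 = major sixth; C4→F4 = perfect fourth.
The smallest is C4 to F4, a perfect fourth (5 semitones).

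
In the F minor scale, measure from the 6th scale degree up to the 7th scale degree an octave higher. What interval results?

F natural minor: F G Ab Bb C Db Eb.
That puts Db below Eb.
From Db to Eb is 14 semitones, exactly the major ninth.

M9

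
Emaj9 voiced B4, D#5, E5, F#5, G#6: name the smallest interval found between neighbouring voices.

minor second

Adjacent intervals: B4→D#5 = major third; D#5→E5 = minor second; E5→F#5 = major second; F#5→G#6 = major ninth.
The smallest is D#5 to E5, a minor second (1 semitone).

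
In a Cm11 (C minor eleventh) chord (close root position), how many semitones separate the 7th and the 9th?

The chord tones of Cm11 are C–E♭–G–B♭–D–F.
B♭ to D is a major third: 4 semitones.

4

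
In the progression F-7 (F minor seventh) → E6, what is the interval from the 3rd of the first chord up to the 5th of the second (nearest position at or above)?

F-7 (F minor seventh) has A♭ as its 3rd, and E6 has B as its 5th.
From A♭ to B: 3 semitones over a second = augmented.

augmented 2nd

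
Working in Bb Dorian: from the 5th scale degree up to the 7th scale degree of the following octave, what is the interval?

minor 10th

Bb dorian: Bb C Db Eb F G Ab.
The 5th scale degree is F and the 7th degree (up an octave) is Ab.
From F to Ab: 15 semitones over a tenth = minor.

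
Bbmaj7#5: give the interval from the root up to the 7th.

major seventh

The chord tones of Bb+maj7 (Bb augmented major seventh) are Bb–D–F#–A.
So we need the interval from Bb up to A.
From Bb to A is 11 semitones, exactly the major seventh.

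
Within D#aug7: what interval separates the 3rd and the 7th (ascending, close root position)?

D#+7 (D# augmented seventh): D# F## A## C#.
3rd = F##; 7th = C#.
From F## to C#: 6 semitones over a fifth = diminished.
This 3–7 tritone is the characteristic tension at the heart of the dominant sound.

diminished fifth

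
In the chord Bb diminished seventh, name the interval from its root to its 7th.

diminished seventh

Bbdim7: Bb-Db-Fb-Abb.
The root is Bb and the 7th is Abb.
Bb up to Abb is 9 semitones, a whole step narrower than a major seventh, so the interval is diminished.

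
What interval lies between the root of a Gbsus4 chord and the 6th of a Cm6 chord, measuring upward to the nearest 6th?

Gbsus4 has Gb as its root, and Cm6 has A as its 6th.
From Gb to A: 3 semitones over a second = augmented.

augmented 2nd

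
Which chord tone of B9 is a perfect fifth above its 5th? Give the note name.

The chord tones of B9 are B-D#-F#-A-C#.
The 5th is F#. A perfect fifth above F# is C#.
C# is the chord's 9th.

C#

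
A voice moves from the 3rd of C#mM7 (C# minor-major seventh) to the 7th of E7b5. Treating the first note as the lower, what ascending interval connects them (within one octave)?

The 3rd of C#mM7 (C# minor-major seventh) is E; the 7th of E7b5 is D.
From E to D: 10 semitones over a seventh = minor.

minor seventh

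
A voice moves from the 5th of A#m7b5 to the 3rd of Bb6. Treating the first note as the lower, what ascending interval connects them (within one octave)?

A#m7b5 has E as its 5th, and Bb6 has D as its 3rd.
From E to D: 10 semitones over a seventh = minor.

m7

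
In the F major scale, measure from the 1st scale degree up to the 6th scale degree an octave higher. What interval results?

major thirteenth

F major: F G A Bb C D E.
1st scale degree = F; degree 6 (up an octave) = D.
Counting 13 letters and 21 half steps from F gives a major thirteenth.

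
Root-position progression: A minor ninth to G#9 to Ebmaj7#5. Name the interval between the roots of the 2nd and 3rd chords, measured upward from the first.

diminished sixth

The roots are G# and Eb.
G# up to Eb is 7 semitones, a whole step narrower than a major sixth, so the interval is diminished.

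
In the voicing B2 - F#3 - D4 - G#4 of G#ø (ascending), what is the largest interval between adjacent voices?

minor sixth

Adjacent intervals: B2→F#3 = perfect fifth; F#3→D4 = minor sixth; D4→G#4 = augmented fourth.
The largest is F#3 to D4, a minor sixth (8 semitones).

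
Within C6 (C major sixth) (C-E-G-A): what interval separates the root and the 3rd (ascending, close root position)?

M3

That puts C below E.
From C to E is 4 semitones, exactly the major third.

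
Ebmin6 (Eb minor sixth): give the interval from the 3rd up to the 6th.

augmented 4th

The chord tones of Ebmin6 are Eb, Gb, Bb, C.
So we need the interval from Gb up to C.
4 letter names make it a fourth; at 6 semitones (a half step wider than perfect) the quality is augmented.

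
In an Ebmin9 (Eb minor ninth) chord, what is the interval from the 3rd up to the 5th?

major third

Ebm9: Eb–Gb–Bb–Db–F.
So we need the interval from Gb up to Bb.
Counting 3 letters and 4 half steps from Gb gives a major third.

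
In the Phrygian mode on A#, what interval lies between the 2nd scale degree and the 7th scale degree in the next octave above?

major thirteenth

The scale runs A# B C# D# E# F# G#.
That puts B below G#.
B up to G# spans 13 letter names and 21 semitones — a major thirteenth.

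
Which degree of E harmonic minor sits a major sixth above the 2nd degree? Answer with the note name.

D#

The scale is E F# G A B C D#.
The 2nd degree is F#; a major sixth above that is D# — scale degree 7.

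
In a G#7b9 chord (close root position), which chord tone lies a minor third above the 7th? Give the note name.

G#7b9 (G# dominant seventh flat nine): G#–B#–D#–F#–A.
The 7th is F#. A minor third above F# is A.
A is the chord's 9th.

A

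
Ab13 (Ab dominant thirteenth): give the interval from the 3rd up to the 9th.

minor seventh

Spelling the chord: Ab–C–Eb–Gb–Bb–F.
3rd = C; 9th = Bb.
7 letter names make it a seventh; at 10 semitones (a half step narrower than major) the quality is minor.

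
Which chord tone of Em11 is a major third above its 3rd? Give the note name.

Spelling the chord: E, G, B, D, F♯, A.
The 3rd is G. A major third above G is B.
B is the chord's 5th.

B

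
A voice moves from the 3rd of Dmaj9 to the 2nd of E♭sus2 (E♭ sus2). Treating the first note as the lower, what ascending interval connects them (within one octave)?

Dmaj9 has F♯ as its 3rd, and E♭sus2 (E♭ sus2) has F as its 2nd.
8 letter names make it an octave; at 11 semitones (a half step narrower than perfect) the quality is diminished.

diminished octave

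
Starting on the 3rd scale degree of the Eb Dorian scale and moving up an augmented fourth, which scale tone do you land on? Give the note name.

C

The scale is Eb F Gb Ab Bb C Db.
The 3rd scale degree is Gb; an augmented fourth above that is C — scale degree 6.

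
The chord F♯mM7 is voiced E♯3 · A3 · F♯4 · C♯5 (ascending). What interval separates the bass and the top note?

minor thirteenth

The outer voices are E♯3 and C♯5.
E♯ up to C♯ is 20 semitones, a half step narrower than a major thirteenth, so the interval is minor.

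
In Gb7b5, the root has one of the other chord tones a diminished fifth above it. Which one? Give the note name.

Dbb

The chord tones of Gb7b5 are Gb–Bb–Dbb–Fb.
The root is Gb. A diminished fifth above Gb is Dbb.
Dbb is the chord's 5th.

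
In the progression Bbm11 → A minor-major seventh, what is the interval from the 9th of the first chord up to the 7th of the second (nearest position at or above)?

augmented fifth

Bbm11 has C as its 9th, and A minor-major seventh has G# as its 7th.
5 letter names make it a fifth; at 8 semitones (a half step wider than perfect) the quality is augmented.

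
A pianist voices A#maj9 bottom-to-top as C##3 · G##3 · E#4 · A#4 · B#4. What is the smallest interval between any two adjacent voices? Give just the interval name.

major second

Adjacent intervals: C##3→G##3 = perfect fifth; G##3→E#4 = minor sixth; E#4→A#4 = perfect fourth; A#4→B#4 = major second.
The smallest is A#4 to B#4, a major second (2 semitones).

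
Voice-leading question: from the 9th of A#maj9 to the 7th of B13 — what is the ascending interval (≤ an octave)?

diminished 7th

The 9th of A#maj9 is B#; the 7th of B13 is A.
7 letter names make it a seventh; at 9 semitones (a whole step narrower than major) the quality is diminished.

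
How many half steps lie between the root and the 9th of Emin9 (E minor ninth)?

14

Spelling the chord: E, G, B, D, F♯.
E to F♯ is a major ninth: 14 semitones.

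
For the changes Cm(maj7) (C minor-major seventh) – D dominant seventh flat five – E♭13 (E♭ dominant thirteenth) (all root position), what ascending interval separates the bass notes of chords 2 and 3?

minor second

The roots are D and E♭.
From D to E♭: 1 semitone over a second = minor.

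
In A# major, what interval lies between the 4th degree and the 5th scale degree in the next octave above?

major 9th

A# major: A# B# C## D# E# F## G##.
The 4th degree is D# and the scale degree 5 (up an octave) is E#.
D# up to E# spans 9 letter names and 14 semitones — a major ninth.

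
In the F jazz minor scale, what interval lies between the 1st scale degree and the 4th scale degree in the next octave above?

perfect 11th

F melodic minor: F G A♭ B♭ C D E.
1st scale degree = F; scale degree 4 (up an octave) = B♭.
F up to B♭ spans 11 letter names and 17 semitones — a perfect eleventh.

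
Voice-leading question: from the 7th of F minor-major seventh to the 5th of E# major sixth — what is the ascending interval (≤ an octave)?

augmented fifth

F minor-major seventh has E as its 7th, and E# major sixth has B# as its 5th.
From E to B#: 8 semitones over a fifth = augmented.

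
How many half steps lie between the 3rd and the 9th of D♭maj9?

The chord tones of D♭maj9 are D♭ F A♭ C E♭.
F to E♭ is a minor seventh: 10 semitones.

10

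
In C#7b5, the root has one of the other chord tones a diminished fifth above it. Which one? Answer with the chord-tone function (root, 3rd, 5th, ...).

C#7b5 is spelled C#-E#-G-B.
The root is C#. A diminished fifth above C# is G.
G is the chord's 5th.

5th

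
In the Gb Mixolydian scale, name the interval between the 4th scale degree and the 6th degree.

major third

Gb mixolydian: Gb Ab Bb Cb Db Eb Fb.
That puts Cb below Eb.
Counting 3 letters and 4 half steps from Cb gives a major third.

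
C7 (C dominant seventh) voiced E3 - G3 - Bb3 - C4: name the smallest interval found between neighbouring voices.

Adjacent intervals: E3→G3 = minor third; G3→Bb3 = minor third; Bb3→C4 = major second.
The smallest is Bb3 to C4, a major second (2 semitones).

major 2nd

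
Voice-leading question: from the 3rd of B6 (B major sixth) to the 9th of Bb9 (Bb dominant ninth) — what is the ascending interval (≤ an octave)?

diminished seventh

B6 (B major sixth) has D# as its 3rd, and Bb9 (Bb dominant ninth) has C as its 9th.
7 letter names make it a seventh; at 9 semitones (a whole step narrower than major) the quality is diminished.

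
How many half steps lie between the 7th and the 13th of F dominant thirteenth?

11

F dominant thirteenth: F A C Eb G D.
Eb to D is a major seventh: 11 semitones.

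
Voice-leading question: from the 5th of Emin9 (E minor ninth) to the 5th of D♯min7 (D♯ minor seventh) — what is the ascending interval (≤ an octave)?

The 5th of Emin9 (E minor ninth) is B; the 5th of D♯min7 (D♯ minor seventh) is A♯.
Counting 7 letters and 11 half steps from B gives a major seventh.

major 7th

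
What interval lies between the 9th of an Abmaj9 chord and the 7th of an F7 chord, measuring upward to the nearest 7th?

The 9th of Abmaj9 is Bb; the 7th of F7 is Eb.
Bb up to Eb spans 4 letter names and 5 semitones — a perfect fourth.

perfect fourth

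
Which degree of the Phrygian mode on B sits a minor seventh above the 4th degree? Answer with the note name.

The scale is B C D E F# G A.
The 4th degree is E; a minor seventh above that is D — scale degree 3.

D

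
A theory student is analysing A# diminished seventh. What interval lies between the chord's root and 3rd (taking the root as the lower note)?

A# diminished seventh is spelled A# C# E G.
So we need the interval from A# up to C#.
3 letter names make it a third; at 3 semitones (a half step narrower than major) the quality is minor.

minor third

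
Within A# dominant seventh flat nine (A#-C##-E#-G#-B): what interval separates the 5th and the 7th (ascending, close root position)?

So we need the interval from E# up to G#.
E# up to G# is 3 semitones, a half step narrower than a major third, so the interval is minor.

minor 3rd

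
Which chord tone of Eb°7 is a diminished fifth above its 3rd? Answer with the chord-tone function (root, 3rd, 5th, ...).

Spelling the chord: Eb-Gb-Bbb-Dbb.
The 3rd is Gb. A diminished fifth above Gb is Dbb.
Dbb is the chord's 7th.

7th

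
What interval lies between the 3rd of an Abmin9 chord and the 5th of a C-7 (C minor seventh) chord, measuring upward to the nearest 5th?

augmented fifth

The 3rd of Abmin9 is Cb; the 5th of C-7 (C minor seventh) is G.
From Cb to G: 8 semitones over a fifth = augmented.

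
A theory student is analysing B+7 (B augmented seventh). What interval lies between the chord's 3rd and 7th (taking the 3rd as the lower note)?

Spelling the chord: B–D#–F##–A.
So we need the interval from D# up to A.
From D# to A: 6 semitones over a fifth = diminished.

d5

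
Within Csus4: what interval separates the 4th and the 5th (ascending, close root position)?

M2

Csus4 (C sus4): C-F-G.
The 4th is F and the 5th is G.
F up to G spans 2 letter names and 2 semitones — a major second.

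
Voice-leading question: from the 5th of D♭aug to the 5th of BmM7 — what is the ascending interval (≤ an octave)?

major sixth

D♭aug has A as its 5th, and BmM7 has F♯ as its 5th.
Counting 6 letters and 9 half steps from A gives a major sixth.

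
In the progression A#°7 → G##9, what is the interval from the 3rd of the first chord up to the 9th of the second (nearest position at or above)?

The 3rd of A#°7 is C#; the 9th of G##9 is A##.
6 letter names make it a sixth; at 10 semitones (a half step wider than major) the quality is augmented.

augmented sixth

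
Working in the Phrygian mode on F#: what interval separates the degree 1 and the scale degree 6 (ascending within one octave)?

F# phrygian: F# G A B C# D E.
So we need the interval from F# up to D.
F# up to D is 8 semitones, a half step narrower than a major sixth, so the interval is minor.

minor 6th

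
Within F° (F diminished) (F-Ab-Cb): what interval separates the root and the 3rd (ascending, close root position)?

Root = F; 3rd = Ab.
From F to Ab: 3 semitones over a third = minor.

minor third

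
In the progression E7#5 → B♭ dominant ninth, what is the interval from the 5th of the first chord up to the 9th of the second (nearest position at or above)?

The 5th of E7#5 is B♯; the 9th of B♭ dominant ninth is C.
B♯ up to C is 0 semitones, a whole step narrower than a major second, so the interval is diminished.

d2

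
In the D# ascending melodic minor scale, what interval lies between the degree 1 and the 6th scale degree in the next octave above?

Spelling the D# ascending melodic minor scale: D# E# F# G# A# B# C##.
The degree 1 is D# and the degree 6 (up an octave) is B#.
Counting 13 letters and 21 half steps from D# gives a major thirteenth.

major thirteenth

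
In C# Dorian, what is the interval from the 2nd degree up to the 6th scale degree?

perfect fifth

The scale runs C# D# E F# G# A# B.
So we need the interval from D# up to A#.
Counting 5 letters and 7 half steps from D# gives a perfect fifth.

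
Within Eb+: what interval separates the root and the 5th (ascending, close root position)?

Eb+ (Eb augmented): Eb–G–B.
So we need the interval from Eb up to B.
5 letter names make it a fifth; at 8 semitones (a half step wider than perfect) the quality is augmented.

augmented fifth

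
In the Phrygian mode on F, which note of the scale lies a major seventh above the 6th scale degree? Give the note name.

C

The scale is F Gb Ab Bb C Db Eb.
The 6th scale degree is Db; a major seventh above that is C — scale degree 5.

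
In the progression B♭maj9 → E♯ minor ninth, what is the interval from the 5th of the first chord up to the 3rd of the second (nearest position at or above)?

augmented 2nd

The 5th of B♭maj9 is F; the 3rd of E♯ minor ninth is G♯.
2 letter names make it a second; at 3 semitones (a half step wider than major) the quality is augmented.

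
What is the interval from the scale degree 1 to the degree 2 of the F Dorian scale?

major second

The scale runs F G Ab Bb C D Eb.
That puts F below G.
Counting 2 letters and 2 half steps from F gives a major second.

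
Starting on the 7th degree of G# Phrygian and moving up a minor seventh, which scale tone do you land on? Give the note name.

The scale is G# A B C# D# E F#.
The 7th degree is F#; a minor seventh above that is E — scale degree 6.

E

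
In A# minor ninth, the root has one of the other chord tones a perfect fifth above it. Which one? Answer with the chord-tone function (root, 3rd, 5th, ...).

5th

A#min9 (A# minor ninth): A#–C#–E#–G#–B#.
The root is A#. A perfect fifth above A# is E#.
E# is the chord's 5th.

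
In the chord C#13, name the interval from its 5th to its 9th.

P5

C#13: C# E# G# B D# A#.
So we need the interval from G# up to D#.
From G# to D# is 7 semitones, exactly the perfect fifth.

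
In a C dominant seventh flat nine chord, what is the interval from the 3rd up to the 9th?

diminished seventh

Spelling the chord: C–E–G–B♭–D♭.
3rd = E; 9th = D♭.
From E to D♭: 9 semitones over a seventh = diminished.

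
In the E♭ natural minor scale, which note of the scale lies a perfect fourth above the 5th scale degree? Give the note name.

The scale is E♭ F G♭ A♭ B♭ C♭ D♭.
The 5th scale degree is B♭; a perfect fourth above that is E♭ — scale degree 1.

Eb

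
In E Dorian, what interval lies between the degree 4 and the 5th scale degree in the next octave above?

major ninth

The scale runs E F♯ G A B C♯ D.
The degree 4 is A and the 5th scale degree (up an octave) is B.
Counting 9 letters and 14 half steps from A gives a major ninth.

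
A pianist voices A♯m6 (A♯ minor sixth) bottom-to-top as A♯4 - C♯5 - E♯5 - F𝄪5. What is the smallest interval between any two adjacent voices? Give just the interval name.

Adjacent intervals: A♯4→C♯5 = minor third; C♯5→E♯5 = major third; E♯5→F𝄪5 = major second.
The smallest is E♯5 to F𝄪5, a major second (2 semitones).

major second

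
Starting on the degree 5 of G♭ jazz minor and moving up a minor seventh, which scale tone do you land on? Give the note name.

Cb

The scale is G♭ A♭ B𝄫 C♭ D♭ E♭ F.
The degree 5 is D♭; a minor seventh above that is C♭ — scale degree 4.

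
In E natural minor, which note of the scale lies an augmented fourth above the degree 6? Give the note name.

The scale is E F♯ G A B C D.
The degree 6 is C; an augmented fourth above that is F♯ — scale degree 2.

F#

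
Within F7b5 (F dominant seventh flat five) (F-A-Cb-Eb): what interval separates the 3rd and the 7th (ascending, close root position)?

d5

That puts A below Eb.
From A to Eb: 6 semitones over a fifth = diminished.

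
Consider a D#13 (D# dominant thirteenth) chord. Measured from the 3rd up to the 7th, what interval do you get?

diminished fifth

D#13: D# F## A# C# E# B#.
So we need the interval from F## up to C#.
F## up to C# is 6 semitones, a half step narrower than a perfect fifth, so the interval is diminished.
This 3–7 tritone is the characteristic tension at the heart of the dominant sound.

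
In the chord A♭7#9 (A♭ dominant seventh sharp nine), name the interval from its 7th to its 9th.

Spelling the chord: A♭–C–E♭–G♭–B.
The 7th is G♭ and the 9th is B.
3 letter names make it a third; at 5 semitones (a half step wider than major) the quality is augmented.

augmented third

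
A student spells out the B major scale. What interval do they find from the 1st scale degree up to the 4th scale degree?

Spelling the B major scale: B C# D# E F# G# A#.
That puts B below E.
From B to E is 5 semitones, exactly the perfect fourth.

perfect fourth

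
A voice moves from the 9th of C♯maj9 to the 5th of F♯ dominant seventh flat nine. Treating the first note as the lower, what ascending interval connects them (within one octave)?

minor seventh

The 9th of C♯maj9 is D♯; the 5th of F♯ dominant seventh flat nine is C♯.
7 letter names make it a seventh; at 10 semitones (a half step narrower than major) the quality is minor.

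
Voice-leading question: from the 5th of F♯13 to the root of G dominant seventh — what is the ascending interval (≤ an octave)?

The 5th of F♯13 is C♯; the root of G dominant seventh is G.
From C♯ to G: 6 semitones over a fifth = diminished.

d5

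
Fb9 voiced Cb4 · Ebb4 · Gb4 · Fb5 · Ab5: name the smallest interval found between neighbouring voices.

m3

Adjacent intervals: Cb4→Ebb4 = minor third; Ebb4→Gb4 = major third; Gb4→Fb5 = minor seventh; Fb5→Ab5 = major third.
The smallest is Cb4 to Ebb4, a minor third (3 semitones).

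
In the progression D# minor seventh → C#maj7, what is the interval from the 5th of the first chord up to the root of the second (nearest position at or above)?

D# minor seventh has A# as its 5th, and C#maj7 has C# as its root.
3 letter names make it a third; at 3 semitones (a half step narrower than major) the quality is minor.

minor third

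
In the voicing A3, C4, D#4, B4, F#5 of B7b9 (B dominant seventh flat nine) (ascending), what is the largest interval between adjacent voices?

Adjacent intervals: A3→C4 = minor third; C4→D#4 = augmented second; D#4→B4 = minor sixth; B4→F#5 = perfect fifth.
The largest is D#4 to B4, a minor sixth (8 semitones).

m6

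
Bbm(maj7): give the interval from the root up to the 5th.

P5

Spelling the chord: Bb-Db-F-A.
Root = Bb; 5th = F.
From Bb to F is 7 semitones, exactly the perfect fifth.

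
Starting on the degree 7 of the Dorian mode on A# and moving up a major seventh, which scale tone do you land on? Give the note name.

The scale is A# B# C# D# E# F## G#.
The degree 7 is G#; a major seventh above that is F## — scale degree 6.

F##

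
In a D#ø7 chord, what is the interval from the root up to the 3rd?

m3

Spelling the chord: D# F# A C#.
The root is D# and the 3rd is F#.
D# up to F# is 3 semitones, a half step narrower than a major third, so the interval is minor.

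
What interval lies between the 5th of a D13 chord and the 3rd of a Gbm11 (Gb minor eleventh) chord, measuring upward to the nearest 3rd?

diminished second

The 5th of D13 is A; the 3rd of Gbm11 (Gb minor eleventh) is Bbb.
2 letter names make it a second; at 0 semitones (a whole step narrower than major) the quality is diminished.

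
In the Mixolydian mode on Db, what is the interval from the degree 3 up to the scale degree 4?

minor 2nd

Db mixolydian: Db Eb F Gb Ab Bb Cb.
The degree 3 is F and the 4th scale degree is Gb.
From F to Gb: 1 semitone over a second = minor.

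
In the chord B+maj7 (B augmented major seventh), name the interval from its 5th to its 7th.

minor 3rd

The chord tones of B+maj7 (B augmented major seventh) are B-D#-F##-A#.
That puts F## below A#.
3 letter names make it a third; at 3 semitones (a half step narrower than major) the quality is minor.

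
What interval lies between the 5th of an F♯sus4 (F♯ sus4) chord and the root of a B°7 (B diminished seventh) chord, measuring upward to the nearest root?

The 5th of F♯sus4 (F♯ sus4) is C♯; the root of B°7 (B diminished seventh) is B.
From C♯ to B: 10 semitones over a seventh = minor.

minor seventh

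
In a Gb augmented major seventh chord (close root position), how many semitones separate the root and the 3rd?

4

The chord tones of Gb+maj7 are Gb, Bb, D, F.
Gb to Bb is a major third: 4 semitones.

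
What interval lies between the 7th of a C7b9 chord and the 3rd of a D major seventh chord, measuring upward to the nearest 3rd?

The 7th of C7b9 is B♭; the 3rd of D major seventh is F♯.
5 letter names make it a fifth; at 8 semitones (a half step wider than perfect) the quality is augmented.

augmented fifth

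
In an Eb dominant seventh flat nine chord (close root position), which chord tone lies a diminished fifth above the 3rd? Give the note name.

Spelling the chord: Eb, G, Bb, Db, Fb.
The 3rd is G. A diminished fifth above G is Db.
Db is the chord's 7th.

Db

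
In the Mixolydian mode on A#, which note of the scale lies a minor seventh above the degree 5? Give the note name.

The scale is A# B# C## D# E# F## G#.
The degree 5 is E#; a minor seventh above that is D# — scale degree 4.

D#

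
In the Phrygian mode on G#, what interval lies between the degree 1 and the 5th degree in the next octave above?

perfect 12th

The scale runs G# A B C# D# E F#.
So we need the interval from G# up to D#.
G# up to D# spans 12 letter names and 19 semitones — a perfect twelfth.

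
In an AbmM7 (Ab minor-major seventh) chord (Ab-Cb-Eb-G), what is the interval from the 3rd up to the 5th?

So we need the interval from Cb up to Eb.
Cb up to Eb spans 3 letter names and 4 semitones — a major third.

major 3rd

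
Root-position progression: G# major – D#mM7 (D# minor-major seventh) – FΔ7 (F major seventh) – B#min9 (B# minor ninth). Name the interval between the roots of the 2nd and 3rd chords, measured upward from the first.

d3

The roots are D# and F.
D# up to F is 2 semitones, a whole step narrower than a major third, so the interval is diminished.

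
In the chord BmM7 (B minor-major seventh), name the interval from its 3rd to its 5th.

B minor-major seventh: B, D, F#, A#.
3rd = D; 5th = F#.
D up to F# spans 3 letter names and 4 semitones — a major third.

M3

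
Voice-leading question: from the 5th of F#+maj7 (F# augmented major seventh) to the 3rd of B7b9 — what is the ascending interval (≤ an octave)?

The 5th of F#+maj7 (F# augmented major seventh) is C##; the 3rd of B7b9 is D#.
C## up to D# is 1 semitone, a half step narrower than a major second, so the interval is minor.

minor second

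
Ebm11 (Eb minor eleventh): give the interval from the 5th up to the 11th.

minor seventh

The chord tones of Ebm11 (Eb minor eleventh) are Eb-Gb-Bb-Db-F-Ab.
The 5th is Bb and the 11th is Ab.
Bb up to Ab is 10 semitones, a half step narrower than a major seventh, so the interval is minor.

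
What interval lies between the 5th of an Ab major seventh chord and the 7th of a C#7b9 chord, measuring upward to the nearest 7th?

augmented fifth

The 5th of Ab major seventh is Eb; the 7th of C#7b9 is B.
Eb up to B is 8 semitones, a half step wider than a perfect fifth, so the interval is augmented.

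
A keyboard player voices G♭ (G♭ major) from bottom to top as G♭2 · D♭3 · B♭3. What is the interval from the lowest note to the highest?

The outer voices are G♭2 and B♭3.
Counting 10 letters and 16 half steps from G♭ gives a major tenth.

major tenth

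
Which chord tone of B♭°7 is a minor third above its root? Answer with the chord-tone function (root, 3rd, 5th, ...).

The chord tones of B♭dim7 are B♭, D♭, F♭, A𝄫.
The root is B♭. A minor third above B♭ is D♭.
D♭ is the chord's 3rd.

3rd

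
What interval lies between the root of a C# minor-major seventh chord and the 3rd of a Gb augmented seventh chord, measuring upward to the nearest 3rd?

C# minor-major seventh has C# as its root, and Gb augmented seventh has Bb as its 3rd.
7 letter names make it a seventh; at 9 semitones (a whole step narrower than major) the quality is diminished.

diminished 7th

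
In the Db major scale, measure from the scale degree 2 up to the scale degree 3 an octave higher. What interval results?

major 9th

The scale runs Db Eb F Gb Ab Bb C.
The scale degree 2 is Eb and the scale degree 3 (up an octave) is F.
Counting 9 letters and 14 half steps from Eb gives a major ninth.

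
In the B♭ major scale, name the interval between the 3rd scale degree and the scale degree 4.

minor second

B♭ major: B♭ C D E♭ F G A.
3rd scale degree = D; 4th degree = E♭.
D up to E♭ is 1 semitone, a half step narrower than a major second, so the interval is minor.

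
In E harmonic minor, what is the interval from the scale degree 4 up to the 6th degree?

E harmonic minor: E F# G A B C D#.
So we need the interval from A up to C.
A up to C is 3 semitones, a half step narrower than a major third, so the interval is minor.

minor third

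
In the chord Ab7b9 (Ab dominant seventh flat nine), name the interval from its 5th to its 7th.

Ab7b9: Ab, C, Eb, Gb, Bbb.
So we need the interval from Eb up to Gb.
Eb up to Gb is 3 semitones, a half step narrower than a major third, so the interval is minor.

minor third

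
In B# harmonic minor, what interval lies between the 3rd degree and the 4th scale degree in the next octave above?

major ninth

B# harmonic minor: B# C## D# E# F## G# A##.
3rd degree = D#; 4th degree (up an octave) = E#.
Counting 9 letters and 14 half steps from D# gives a major ninth.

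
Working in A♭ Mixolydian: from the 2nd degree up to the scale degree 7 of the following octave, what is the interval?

minor 13th

Spelling A♭ Mixolydian: A♭ B♭ C D♭ E♭ F G♭.
The 2nd degree is B♭ and the 7th scale degree (up an octave) is G♭.
From B♭ to G♭: 20 semitones over a thirteenth = minor.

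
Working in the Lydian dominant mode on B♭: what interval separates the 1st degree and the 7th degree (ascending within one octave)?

minor seventh

The scale runs B♭ C D E F G A♭.
So we need the interval from B♭ up to A♭.
B♭ up to A♭ is 10 semitones, a half step narrower than a major seventh, so the interval is minor.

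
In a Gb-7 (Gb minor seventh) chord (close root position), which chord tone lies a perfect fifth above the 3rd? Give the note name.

Gb minor seventh is spelled Gb Bbb Db Fb.
The 3rd is Bbb. A perfect fifth above Bbb is Fb.
Fb is the chord's 7th.

Fb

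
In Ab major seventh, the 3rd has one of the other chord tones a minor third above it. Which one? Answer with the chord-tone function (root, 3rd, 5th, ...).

Abmaj7: Ab C Eb G.
The 3rd is C. A minor third above C is Eb.
Eb is the chord's 5th.

5th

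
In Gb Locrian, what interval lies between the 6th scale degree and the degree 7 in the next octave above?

M9

Gb locrian: Gb Abb Bbb Cb Dbb Ebb Fb.
That puts Ebb below Fb.
From Ebb to Fb is 14 semitones, exactly the major ninth.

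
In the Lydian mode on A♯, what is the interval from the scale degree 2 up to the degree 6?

perfect 5th

A♯ lydian: A♯ B♯ C𝄪 D𝄪 E♯ F𝄪 G𝄪.
Scale degree 2 = B♯; 6th degree = F𝄪.
B♯ up to F𝄪 spans 5 letter names and 7 semitones — a perfect fifth.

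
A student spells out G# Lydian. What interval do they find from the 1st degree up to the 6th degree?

The scale runs G# A# B# C## D# E# F##.
The 1st degree is G# and the degree 6 is E#.
G# up to E# spans 6 letter names and 9 semitones — a major sixth.

major 6th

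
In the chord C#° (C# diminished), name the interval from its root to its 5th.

diminished 5th

The chord tones of C# diminished are C#–E–G.
So we need the interval from C# up to G.
From C# to G: 6 semitones over a fifth = diminished.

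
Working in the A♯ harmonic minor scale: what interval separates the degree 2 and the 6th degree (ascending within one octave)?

The scale runs A♯ B♯ C♯ D♯ E♯ F♯ G𝄪.
So we need the interval from B♯ up to F♯.
B♯ up to F♯ is 6 semitones, a half step narrower than a perfect fifth, so the interval is diminished.

diminished fifth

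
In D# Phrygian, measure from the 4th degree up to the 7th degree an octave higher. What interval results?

Spelling D# Phrygian: D# E F# G# A# B C#.
That puts G# below C#.
G# up to C# spans 11 letter names and 17 semitones — a perfect eleventh.

perfect eleventh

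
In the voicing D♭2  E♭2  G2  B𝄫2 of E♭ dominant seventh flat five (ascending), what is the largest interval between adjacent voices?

Adjacent intervals: D♭2→E♭2 = major second; E♭2→G2 = major third; G2→B𝄫2 = diminished third.
The largest is E♭2 to G2, a major third (4 semitones).

major third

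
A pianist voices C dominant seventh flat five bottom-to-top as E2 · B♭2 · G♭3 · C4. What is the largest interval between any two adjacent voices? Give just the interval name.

m6

Adjacent intervals: E2→B♭2 = diminished fifth; B♭2→G♭3 = minor sixth; G♭3→C4 = augmented fourth.
The largest is B♭2 to G♭3, a minor sixth (8 semitones).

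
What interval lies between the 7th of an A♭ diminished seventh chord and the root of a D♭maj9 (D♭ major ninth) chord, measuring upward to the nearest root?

The 7th of A♭ diminished seventh is G𝄫; the root of D♭maj9 (D♭ major ninth) is D♭.
5 letter names make it a fifth; at 8 semitones (a half step wider than perfect) the quality is augmented.

A5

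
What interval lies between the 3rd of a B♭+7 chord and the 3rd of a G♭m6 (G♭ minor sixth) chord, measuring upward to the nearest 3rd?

The 3rd of B♭+7 is D; the 3rd of G♭m6 (G♭ minor sixth) is B𝄫.
From D to B𝄫: 7 semitones over a sixth = diminished.

diminished 6th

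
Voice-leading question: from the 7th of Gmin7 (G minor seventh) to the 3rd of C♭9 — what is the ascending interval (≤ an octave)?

m7

Gmin7 (G minor seventh) has F as its 7th, and C♭9 has E♭ as its 3rd.
From F to E♭: 10 semitones over a seventh = minor.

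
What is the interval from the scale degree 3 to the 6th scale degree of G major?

The scale runs G A B C D E F#.
The scale degree 3 is B and the 6th degree is E.
Counting 4 letters and 5 half steps from B gives a perfect fourth.

perfect fourth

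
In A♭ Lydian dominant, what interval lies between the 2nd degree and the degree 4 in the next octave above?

major tenth

Spelling A♭ Lydian dominant: A♭ B♭ C D E♭ F G♭.
The 2nd degree is B♭ and the 4th degree (up an octave) is D.
B♭ up to D spans 10 letter names and 16 semitones — a major tenth.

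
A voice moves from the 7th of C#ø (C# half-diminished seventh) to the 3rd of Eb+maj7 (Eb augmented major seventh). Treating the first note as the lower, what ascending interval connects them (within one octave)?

minor 6th

C#ø (C# half-diminished seventh) has B as its 7th, and Eb+maj7 (Eb augmented major seventh) has G as its 3rd.
From B to G: 8 semitones over a sixth = minor.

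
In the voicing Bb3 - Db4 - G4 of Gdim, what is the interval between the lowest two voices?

minor 3rd

Those voices are Bb3 and Db4.
Bb up to Db is 3 semitones, a half step narrower than a major third, so the interval is minor.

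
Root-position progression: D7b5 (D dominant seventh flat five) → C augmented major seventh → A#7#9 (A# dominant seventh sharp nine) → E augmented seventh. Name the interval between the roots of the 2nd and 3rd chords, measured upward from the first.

augmented sixth

The roots are C and A#.
6 letter names make it a sixth; at 10 semitones (a half step wider than major) the quality is augmented.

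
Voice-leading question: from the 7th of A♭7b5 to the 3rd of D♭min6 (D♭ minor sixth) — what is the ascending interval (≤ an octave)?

A♭7b5 has G♭ as its 7th, and D♭min6 (D♭ minor sixth) has F♭ as its 3rd.
G♭ up to F♭ is 10 semitones, a half step narrower than a major seventh, so the interval is minor.

minor seventh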